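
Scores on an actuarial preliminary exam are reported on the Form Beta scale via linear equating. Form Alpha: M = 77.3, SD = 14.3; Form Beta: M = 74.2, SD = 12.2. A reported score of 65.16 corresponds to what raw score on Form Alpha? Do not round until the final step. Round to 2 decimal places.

Invert y = (SD_Y/SD_X)(x − M_X) + M_Y:
x = (SD_X/SD_Y)(y − M_Y) + M_X = (14.3/12.2)(65.16 − 74.2) + 77.3
x = 1.172131 × -9.040 + 77.3 = 66.70

66.70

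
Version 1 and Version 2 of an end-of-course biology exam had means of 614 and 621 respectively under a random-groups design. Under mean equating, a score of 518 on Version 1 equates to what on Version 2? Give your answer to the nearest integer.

Mean equating: y = x + (M_Y − M_X) = 518 + (621 − 614) = 525

525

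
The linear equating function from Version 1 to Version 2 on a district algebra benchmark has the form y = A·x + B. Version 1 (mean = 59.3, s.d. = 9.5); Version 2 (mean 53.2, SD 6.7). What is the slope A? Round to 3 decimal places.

A = SD_Y / SD_X = 6.7 / 9.5 = 0.705

0.705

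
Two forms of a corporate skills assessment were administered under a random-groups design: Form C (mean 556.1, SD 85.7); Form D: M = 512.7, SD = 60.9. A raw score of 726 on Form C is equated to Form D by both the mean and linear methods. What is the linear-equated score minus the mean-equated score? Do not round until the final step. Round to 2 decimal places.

Mean-equated: 726 + (512.7 − 556.1) = 682.60
Linear-equated: (60.9/85.7)(726 − 556.1) + 512.7 = 633.434
Difference = 633.434 − 682.60 = -49.17

-49.17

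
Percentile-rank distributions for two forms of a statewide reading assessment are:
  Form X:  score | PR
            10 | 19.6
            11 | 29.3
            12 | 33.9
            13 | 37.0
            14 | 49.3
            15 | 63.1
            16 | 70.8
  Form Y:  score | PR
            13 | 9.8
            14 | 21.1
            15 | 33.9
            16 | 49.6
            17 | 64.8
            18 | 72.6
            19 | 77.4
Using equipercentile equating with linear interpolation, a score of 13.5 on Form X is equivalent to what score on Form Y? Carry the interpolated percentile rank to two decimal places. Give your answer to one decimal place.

15.6

PR of 13.5 on Form X: 37.0 + (13.5 − 13)/(14 − 13) × (49.3 − 37.0) = 43.15
On Form Y, PR 43.15 falls between score 15 (PR 33.9) and 16 (PR 49.6).
Interpolate: 15 + (43.15 − 33.9)/(49.6 − 33.9) × (16 − 15) = 15.6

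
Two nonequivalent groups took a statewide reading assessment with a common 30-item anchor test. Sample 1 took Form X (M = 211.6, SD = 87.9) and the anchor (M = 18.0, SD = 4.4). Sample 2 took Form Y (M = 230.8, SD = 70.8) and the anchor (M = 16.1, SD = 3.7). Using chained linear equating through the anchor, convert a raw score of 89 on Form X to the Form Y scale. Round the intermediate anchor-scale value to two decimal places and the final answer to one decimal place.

Form X → anchor (Sample 1): v = (4.4/87.9)(89 − 211.6) + 18.0 = 11.86
anchor → Form Y (Sample 2): y = (70.8/3.7)(11.86 − 16.1) + 230.8 = 149.7

149.7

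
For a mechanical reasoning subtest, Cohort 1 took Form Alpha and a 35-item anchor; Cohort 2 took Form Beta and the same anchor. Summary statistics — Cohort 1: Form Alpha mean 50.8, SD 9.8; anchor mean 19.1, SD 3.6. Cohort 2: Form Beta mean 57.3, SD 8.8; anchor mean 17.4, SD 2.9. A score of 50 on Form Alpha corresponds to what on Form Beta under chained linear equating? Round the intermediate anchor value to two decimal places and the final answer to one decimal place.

Form Alpha → anchor (Cohort 1): v = (3.6/9.8)(50 − 50.8) + 19.1 = 18.81
anchor → Form Beta (Cohort 2): y = (8.8/2.9)(18.81 − 17.4) + 57.3 = 61.6

61.6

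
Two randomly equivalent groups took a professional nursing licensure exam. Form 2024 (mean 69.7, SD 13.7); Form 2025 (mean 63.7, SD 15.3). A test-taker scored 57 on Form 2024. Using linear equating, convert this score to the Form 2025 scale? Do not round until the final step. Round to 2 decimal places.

49.52

Linear equating: y = (SD_Y/SD_X)(x − M_X) + M_Y
y = (15.3/13.7)(57 − 69.7) + 63.7
y = 1.116788 × -12.7 + 63.7 = -14.1832 + 63.7 = 49.52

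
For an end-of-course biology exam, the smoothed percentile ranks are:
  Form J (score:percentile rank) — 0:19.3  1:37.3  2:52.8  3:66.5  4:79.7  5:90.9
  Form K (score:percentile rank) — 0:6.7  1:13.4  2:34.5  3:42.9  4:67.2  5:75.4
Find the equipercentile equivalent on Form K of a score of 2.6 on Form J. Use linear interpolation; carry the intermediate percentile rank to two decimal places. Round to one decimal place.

PR of 2.6 on Form J: 52.8 + (2.6 − 2)/(3 − 2) × (66.5 − 52.8) = 61.02
On Form K, PR 61.02 falls between score 3 (PR 42.9) and 4 (PR 67.2).
Interpolate: 3 + (61.02 − 42.9)/(67.2 − 42.9) × (4 − 3) = 3.7

3.7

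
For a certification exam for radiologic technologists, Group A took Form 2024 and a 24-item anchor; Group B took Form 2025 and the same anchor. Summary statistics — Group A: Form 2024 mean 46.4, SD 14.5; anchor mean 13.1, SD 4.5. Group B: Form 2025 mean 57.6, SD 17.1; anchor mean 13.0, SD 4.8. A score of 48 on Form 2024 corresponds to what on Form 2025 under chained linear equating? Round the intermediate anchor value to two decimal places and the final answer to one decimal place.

Form 2024 → anchor (Group A): v = (4.5/14.5)(48 − 46.4) + 13.1 = 13.60
anchor → Form 2025 (Group B): y = (17.1/4.8)(13.60 − 13.0) + 57.6 = 59.7

59.7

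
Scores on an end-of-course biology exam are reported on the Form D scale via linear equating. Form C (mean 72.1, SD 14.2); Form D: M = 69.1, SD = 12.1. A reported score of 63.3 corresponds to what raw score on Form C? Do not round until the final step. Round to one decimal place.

65.3

Invert y = (SD_Y/SD_X)(x − M_X) + M_Y:
x = (SD_X/SD_Y)(y − M_Y) + M_X = (14.2/12.1)(63.3 − 69.1) + 72.1
x = 1.173554 × -5.800 + 72.1 = 65.3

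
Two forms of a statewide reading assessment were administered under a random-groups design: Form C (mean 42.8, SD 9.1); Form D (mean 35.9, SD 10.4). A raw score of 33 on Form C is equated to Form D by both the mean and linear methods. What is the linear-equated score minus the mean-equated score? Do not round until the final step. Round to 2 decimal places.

Mean-equated: 33 + (35.9 − 42.8) = 26.10
Linear-equated: (10.4/9.1)(33 − 42.8) + 35.9 = 24.700
Difference = 24.700 − 26.10 = -1.40

-1.40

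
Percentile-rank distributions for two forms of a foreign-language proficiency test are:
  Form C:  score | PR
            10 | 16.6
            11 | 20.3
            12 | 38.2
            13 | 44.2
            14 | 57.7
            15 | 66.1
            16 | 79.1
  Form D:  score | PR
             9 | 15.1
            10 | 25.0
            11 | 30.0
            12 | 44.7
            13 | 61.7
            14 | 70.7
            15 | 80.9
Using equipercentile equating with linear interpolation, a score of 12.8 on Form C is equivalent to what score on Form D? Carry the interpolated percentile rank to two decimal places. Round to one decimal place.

11.9

PR of 12.8 on Form C: 38.2 + (12.8 − 12)/(13 − 12) × (44.2 − 38.2) = 43.00
On Form D, PR 43.00 falls between score 11 (PR 30.0) and 12 (PR 44.7).
Interpolate: 11 + (43.00 − 30.0)/(44.7 − 30.0) × (12 − 11) = 11.9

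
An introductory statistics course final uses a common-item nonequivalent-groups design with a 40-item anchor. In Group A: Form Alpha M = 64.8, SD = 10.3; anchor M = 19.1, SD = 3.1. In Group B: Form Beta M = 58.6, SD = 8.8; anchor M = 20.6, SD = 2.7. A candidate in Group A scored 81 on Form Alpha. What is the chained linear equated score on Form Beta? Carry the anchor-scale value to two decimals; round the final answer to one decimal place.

69.6

Form Alpha → anchor (Group A): v = (3.1/10.3)(81 − 64.8) + 19.1 = 23.98
anchor → Form Beta (Group B): y = (8.8/2.7)(23.98 − 20.6) + 58.6 = 69.6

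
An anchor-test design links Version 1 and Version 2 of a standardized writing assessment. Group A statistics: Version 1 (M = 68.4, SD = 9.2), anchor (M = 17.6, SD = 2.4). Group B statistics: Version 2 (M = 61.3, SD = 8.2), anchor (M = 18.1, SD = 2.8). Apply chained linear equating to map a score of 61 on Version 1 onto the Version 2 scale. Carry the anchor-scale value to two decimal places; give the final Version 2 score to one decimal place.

Version 1 → anchor (Group A): v = (2.4/9.2)(61 − 68.4) + 17.6 = 15.67
anchor → Version 2 (Group B): y = (8.2/2.8)(15.67 − 18.1) + 61.3 = 54.2

54.2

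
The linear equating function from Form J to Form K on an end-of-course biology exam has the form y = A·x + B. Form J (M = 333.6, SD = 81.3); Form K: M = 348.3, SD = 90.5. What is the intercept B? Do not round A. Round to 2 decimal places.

-23.05

A = SD_Y / SD_X = 90.5 / 81.3 = 1.113161
B = M_Y − A·M_X = 348.3 − 1.113161 × 333.6 = -23.05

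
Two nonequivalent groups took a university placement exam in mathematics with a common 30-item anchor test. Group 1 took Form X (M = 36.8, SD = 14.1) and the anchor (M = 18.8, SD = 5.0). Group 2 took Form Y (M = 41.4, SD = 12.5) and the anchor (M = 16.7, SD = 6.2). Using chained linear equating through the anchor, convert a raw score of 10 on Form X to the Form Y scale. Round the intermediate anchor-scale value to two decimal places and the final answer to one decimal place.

26.5

Form X → anchor (Group 1): v = (5.0/14.1)(10 − 36.8) + 18.8 = 9.30
anchor → Form Y (Group 2): y = (12.5/6.2)(9.30 − 16.7) + 41.4 = 26.5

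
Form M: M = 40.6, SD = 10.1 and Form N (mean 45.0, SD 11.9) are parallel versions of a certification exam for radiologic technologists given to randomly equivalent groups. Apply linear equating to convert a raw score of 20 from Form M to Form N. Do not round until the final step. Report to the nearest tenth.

Linear equating: y = (SD_Y/SD_X)(x − M_X) + M_Y
y = (11.9/10.1)(20 − 40.6) + 45.0
y = 1.178218 × -20.6 + 45.0 = -24.2713 + 45.0 = 20.7

20.7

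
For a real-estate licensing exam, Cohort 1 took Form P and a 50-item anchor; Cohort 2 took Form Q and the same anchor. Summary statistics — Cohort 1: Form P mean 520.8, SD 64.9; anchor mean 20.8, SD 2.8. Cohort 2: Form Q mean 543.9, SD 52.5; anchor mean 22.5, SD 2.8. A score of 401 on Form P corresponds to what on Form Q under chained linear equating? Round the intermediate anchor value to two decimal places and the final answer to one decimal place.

Form P → anchor (Cohort 1): v = (2.8/64.9)(401 − 520.8) + 20.8 = 15.63
anchor → Form Q (Cohort 2): y = (52.5/2.8)(15.63 − 22.5) + 543.9 = 415.1

415.1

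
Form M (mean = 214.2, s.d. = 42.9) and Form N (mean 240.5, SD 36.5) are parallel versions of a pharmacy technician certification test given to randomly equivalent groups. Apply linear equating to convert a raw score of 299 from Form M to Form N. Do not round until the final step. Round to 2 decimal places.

312.65

Linear equating: y = (SD_Y/SD_X)(x − M_X) + M_Y
y = (36.5/42.9)(299 − 214.2) + 240.5
y = 0.850816 × 84.8 + 240.5 = 72.1492 + 240.5 = 312.65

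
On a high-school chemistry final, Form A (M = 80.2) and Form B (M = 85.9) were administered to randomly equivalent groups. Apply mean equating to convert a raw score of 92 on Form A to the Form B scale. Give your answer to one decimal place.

97.7

Mean equating: y = x + (M_Y − M_X) = 92 + (85.9 − 80.2) = 97.7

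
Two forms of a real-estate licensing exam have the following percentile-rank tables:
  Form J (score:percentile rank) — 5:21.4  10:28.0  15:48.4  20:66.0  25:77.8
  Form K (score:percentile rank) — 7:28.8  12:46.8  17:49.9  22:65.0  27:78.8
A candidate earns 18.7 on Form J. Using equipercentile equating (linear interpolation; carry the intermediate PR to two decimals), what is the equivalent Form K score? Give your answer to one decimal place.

PR of 18.7 on Form J: 48.4 + (18.7 − 15)/(20 − 15) × (66.0 − 48.4) = 61.42
On Form K, PR 61.42 falls between score 17 (PR 49.9) and 22 (PR 65.0).
Interpolate: 17 + (61.42 − 49.9)/(65.0 − 49.9) × (22 − 17) = 20.8

20.8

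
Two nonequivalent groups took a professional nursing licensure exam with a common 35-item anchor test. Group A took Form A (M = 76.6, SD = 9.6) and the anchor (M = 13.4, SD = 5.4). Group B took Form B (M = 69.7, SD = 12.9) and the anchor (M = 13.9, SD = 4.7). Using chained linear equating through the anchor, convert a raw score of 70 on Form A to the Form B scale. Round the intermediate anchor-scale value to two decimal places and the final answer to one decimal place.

Form A → anchor (Group A): v = (5.4/9.6)(70 − 76.6) + 13.4 = 9.69
anchor → Form B (Group B): y = (12.9/4.7)(9.69 − 13.9) + 69.7 = 58.1

58.1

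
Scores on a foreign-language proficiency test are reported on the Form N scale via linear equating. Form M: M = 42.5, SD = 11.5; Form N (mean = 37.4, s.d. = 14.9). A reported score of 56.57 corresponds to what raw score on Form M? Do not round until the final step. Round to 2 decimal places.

Invert y = (SD_Y/SD_X)(x − M_X) + M_Y:
x = (SD_X/SD_Y)(y − M_Y) + M_X = (11.5/14.9)(56.57 − 37.4) + 42.5
x = 0.771812 × 19.170 + 42.5 = 57.30

57.30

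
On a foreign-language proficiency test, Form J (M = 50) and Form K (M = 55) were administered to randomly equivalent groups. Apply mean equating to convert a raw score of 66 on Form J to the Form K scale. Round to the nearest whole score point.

Mean equating: y = x + (M_Y − M_X) = 66 + (55 − 50) = 71

71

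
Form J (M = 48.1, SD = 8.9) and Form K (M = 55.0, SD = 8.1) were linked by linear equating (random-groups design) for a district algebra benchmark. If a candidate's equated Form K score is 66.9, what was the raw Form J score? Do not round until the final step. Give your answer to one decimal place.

61.2

Invert y = (SD_Y/SD_X)(x − M_X) + M_Y:
x = (SD_X/SD_Y)(y − M_Y) + M_X = (8.9/8.1)(66.9 − 55.0) + 48.1
x = 1.098765 × 11.900 + 48.1 = 61.2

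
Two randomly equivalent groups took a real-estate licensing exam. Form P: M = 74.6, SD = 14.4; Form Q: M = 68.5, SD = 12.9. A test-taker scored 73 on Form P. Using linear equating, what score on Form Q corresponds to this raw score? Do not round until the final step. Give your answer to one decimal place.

67.1

Linear equating: y = (SD_Y/SD_X)(x − M_X) + M_Y
y = (12.9/14.4)(73 − 74.6) + 68.5
y = 0.895833 × -1.6 + 68.5 = -1.4333 + 68.5 = 67.1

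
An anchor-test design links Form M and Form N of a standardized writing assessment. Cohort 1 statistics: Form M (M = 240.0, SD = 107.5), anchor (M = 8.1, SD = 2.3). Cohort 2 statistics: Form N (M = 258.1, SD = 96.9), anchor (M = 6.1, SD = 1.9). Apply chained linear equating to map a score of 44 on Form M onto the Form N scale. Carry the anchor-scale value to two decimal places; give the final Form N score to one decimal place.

Form M → anchor (Cohort 1): v = (2.3/107.5)(44 − 240.0) + 8.1 = 3.91
anchor → Form N (Cohort 2): y = (96.9/1.9)(3.91 − 6.1) + 258.1 = 146.4

146.4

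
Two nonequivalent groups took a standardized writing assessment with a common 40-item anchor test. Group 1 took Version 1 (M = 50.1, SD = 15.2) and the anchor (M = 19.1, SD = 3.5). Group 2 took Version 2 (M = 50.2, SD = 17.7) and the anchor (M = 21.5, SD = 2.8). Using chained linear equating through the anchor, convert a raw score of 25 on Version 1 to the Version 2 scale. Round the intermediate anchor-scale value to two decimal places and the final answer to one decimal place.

-1.5

Version 1 → anchor (Group 1): v = (3.5/15.2)(25 − 50.1) + 19.1 = 13.32
anchor → Version 2 (Group 2): y = (17.7/2.8)(13.32 − 21.5) + 50.2 = -1.5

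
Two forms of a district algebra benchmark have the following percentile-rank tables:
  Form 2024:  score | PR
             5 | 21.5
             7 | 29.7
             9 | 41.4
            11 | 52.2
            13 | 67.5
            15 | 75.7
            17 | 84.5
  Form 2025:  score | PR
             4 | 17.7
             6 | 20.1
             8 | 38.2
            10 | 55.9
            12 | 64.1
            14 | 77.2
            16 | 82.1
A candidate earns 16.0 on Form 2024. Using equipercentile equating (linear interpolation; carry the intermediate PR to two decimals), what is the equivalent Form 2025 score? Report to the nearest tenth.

PR of 16.0 on Form 2024: 75.7 + (16.0 − 15)/(17 − 15) × (84.5 − 75.7) = 80.10
On Form 2025, PR 80.10 falls between score 14 (PR 77.2) and 16 (PR 82.1).
Interpolate: 14 + (80.10 − 77.2)/(82.1 − 77.2) × (16 − 14) = 15.2

15.2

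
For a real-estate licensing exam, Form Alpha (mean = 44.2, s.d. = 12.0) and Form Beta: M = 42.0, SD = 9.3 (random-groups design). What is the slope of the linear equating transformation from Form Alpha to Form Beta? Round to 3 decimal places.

A = SD_Y / SD_X = 9.3 / 12.0 = 0.775

0.775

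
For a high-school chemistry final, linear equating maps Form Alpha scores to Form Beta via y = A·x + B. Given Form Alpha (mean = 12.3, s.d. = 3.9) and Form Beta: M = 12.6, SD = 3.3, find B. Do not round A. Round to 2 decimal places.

A = SD_Y / SD_X = 3.3 / 3.9 = 0.846154
B = M_Y − A·M_X = 12.6 − 0.846154 × 12.3 = 2.19

2.19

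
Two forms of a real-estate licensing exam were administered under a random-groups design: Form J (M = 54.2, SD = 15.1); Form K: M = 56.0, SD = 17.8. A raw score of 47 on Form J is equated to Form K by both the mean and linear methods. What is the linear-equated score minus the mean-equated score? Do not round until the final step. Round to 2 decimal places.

-1.29

Mean-equated: 47 + (56.0 − 54.2) = 48.80
Linear-equated: (17.8/15.1)(47 − 54.2) + 56.0 = 47.513
Difference = 47.513 − 48.80 = -1.29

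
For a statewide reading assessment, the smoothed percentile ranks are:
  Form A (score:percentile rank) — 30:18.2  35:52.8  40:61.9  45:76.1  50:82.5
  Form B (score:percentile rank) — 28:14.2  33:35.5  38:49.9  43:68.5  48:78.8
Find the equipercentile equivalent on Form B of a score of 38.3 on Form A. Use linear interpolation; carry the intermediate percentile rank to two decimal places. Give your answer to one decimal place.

PR of 38.3 on Form A: 52.8 + (38.3 − 35)/(40 − 35) × (61.9 − 52.8) = 58.81
On Form B, PR 58.81 falls between score 38 (PR 49.9) and 43 (PR 68.5).
Interpolate: 38 + (58.81 − 49.9)/(68.5 − 49.9) × (43 − 38) = 40.4

40.4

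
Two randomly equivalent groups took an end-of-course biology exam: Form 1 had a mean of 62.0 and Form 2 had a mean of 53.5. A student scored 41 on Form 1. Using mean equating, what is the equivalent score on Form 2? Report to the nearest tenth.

32.5

Mean equating: y = x + (M_Y − M_X) = 41 + (53.5 − 62.0) = 32.5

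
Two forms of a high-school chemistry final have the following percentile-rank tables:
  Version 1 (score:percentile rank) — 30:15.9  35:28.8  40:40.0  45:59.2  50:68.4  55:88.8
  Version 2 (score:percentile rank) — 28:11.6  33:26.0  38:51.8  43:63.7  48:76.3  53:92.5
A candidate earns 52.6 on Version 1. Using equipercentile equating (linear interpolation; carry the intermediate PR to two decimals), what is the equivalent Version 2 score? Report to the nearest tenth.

48.8

PR of 52.6 on Version 1: 68.4 + (52.6 − 50)/(55 − 50) × (88.8 − 68.4) = 79.01
On Version 2, PR 79.01 falls between score 48 (PR 76.3) and 53 (PR 92.5).
Interpolate: 48 + (79.01 − 76.3)/(92.5 − 76.3) × (53 − 48) = 48.8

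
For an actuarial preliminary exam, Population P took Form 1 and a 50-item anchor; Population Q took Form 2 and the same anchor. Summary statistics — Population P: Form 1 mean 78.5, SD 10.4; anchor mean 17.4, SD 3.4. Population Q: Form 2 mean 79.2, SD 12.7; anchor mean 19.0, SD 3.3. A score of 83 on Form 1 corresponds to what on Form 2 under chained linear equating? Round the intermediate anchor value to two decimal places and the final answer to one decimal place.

Form 1 → anchor (Population P): v = (3.4/10.4)(83 − 78.5) + 17.4 = 18.87
anchor → Form 2 (Population Q): y = (12.7/3.3)(18.87 − 19.0) + 79.2 = 78.7

78.7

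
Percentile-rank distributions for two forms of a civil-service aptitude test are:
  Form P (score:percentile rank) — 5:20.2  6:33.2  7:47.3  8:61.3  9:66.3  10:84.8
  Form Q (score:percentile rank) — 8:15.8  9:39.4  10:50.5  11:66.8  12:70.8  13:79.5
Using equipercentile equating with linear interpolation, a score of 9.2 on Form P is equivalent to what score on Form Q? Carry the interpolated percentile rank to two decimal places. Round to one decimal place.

11.8

PR of 9.2 on Form P: 66.3 + (9.2 − 9)/(10 − 9) × (84.8 − 66.3) = 70.00
On Form Q, PR 70.00 falls between score 11 (PR 66.8) and 12 (PR 70.8).
Interpolate: 11 + (70.00 − 66.8)/(70.8 − 66.8) × (12 − 11) = 11.8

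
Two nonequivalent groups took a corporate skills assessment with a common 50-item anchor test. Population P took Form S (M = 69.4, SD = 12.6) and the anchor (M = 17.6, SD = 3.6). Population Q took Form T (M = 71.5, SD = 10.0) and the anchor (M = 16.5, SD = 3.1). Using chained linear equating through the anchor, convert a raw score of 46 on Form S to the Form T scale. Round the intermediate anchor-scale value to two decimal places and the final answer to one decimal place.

53.5

Form S → anchor (Population P): v = (3.6/12.6)(46 − 69.4) + 17.6 = 10.91
anchor → Form T (Population Q): y = (10.0/3.1)(10.91 − 16.5) + 71.5 = 53.5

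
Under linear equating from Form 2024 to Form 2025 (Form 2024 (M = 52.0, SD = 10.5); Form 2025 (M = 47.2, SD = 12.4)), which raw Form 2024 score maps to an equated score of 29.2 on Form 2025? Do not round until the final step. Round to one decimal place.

Invert y = (SD_Y/SD_X)(x − M_X) + M_Y:
x = (SD_X/SD_Y)(y − M_Y) + M_X = (10.5/12.4)(29.2 − 47.2) + 52.0
x = 0.846774 × -18.000 + 52.0 = 36.8

36.8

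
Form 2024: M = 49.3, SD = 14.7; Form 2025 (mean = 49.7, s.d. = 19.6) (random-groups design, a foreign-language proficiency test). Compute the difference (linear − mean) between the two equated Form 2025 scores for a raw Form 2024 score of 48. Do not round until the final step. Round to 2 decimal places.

-0.43

Mean-equated: 48 + (49.7 − 49.3) = 48.40
Linear-equated: (19.6/14.7)(48 − 49.3) + 49.7 = 47.967
Difference = 47.967 − 48.40 = -0.43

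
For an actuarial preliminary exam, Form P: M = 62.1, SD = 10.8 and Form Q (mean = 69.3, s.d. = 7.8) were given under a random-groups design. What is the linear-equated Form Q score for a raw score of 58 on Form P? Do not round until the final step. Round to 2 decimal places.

66.34

Linear equating: y = (SD_Y/SD_X)(x − M_X) + M_Y
y = (7.8/10.8)(58 − 62.1) + 69.3
y = 0.722222 × -4.1 + 69.3 = -2.9611 + 69.3 = 66.34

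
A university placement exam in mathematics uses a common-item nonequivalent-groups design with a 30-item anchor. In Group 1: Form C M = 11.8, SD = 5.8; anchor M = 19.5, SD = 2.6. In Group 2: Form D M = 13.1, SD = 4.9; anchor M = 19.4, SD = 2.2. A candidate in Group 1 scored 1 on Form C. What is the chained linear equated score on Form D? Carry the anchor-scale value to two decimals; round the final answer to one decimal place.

Form C → anchor (Group 1): v = (2.6/5.8)(1 − 11.8) + 19.5 = 14.66
anchor → Form D (Group 2): y = (4.9/2.2)(14.66 − 19.4) + 13.1 = 2.5

2.5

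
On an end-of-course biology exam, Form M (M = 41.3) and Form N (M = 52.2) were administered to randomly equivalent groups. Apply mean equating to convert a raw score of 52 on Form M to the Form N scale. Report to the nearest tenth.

62.9

Mean equating: y = x + (M_Y − M_X) = 52 + (52.2 − 41.3) = 62.9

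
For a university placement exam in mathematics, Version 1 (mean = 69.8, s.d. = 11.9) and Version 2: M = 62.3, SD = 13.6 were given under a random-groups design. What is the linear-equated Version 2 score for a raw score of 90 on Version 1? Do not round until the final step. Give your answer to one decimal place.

Linear equating: y = (SD_Y/SD_X)(x − M_X) + M_Y
y = (13.6/11.9)(90 − 69.8) + 62.3
y = 1.142857 × 20.2 + 62.3 = 23.0857 + 62.3 = 85.4

85.4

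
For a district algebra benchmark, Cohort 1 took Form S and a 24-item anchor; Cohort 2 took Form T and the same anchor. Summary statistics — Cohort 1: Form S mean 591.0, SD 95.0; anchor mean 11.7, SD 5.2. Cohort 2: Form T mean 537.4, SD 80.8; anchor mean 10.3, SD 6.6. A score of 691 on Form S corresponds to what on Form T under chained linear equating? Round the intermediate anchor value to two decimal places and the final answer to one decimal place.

621.5

Form S → anchor (Cohort 1): v = (5.2/95.0)(691 − 591.0) + 11.7 = 17.17
anchor → Form T (Cohort 2): y = (80.8/6.6)(17.17 − 10.3) + 537.4 = 621.5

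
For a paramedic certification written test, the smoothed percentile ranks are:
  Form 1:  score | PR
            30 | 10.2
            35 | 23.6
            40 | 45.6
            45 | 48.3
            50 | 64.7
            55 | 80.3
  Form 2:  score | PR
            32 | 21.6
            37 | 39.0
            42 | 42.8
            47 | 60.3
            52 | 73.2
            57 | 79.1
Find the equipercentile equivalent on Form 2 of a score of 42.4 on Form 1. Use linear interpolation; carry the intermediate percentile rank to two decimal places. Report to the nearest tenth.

PR of 42.4 on Form 1: 45.6 + (42.4 − 40)/(45 − 40) × (48.3 − 45.6) = 46.90
On Form 2, PR 46.90 falls between score 42 (PR 42.8) and 47 (PR 60.3).
Interpolate: 42 + (46.90 − 42.8)/(60.3 − 42.8) × (47 − 42) = 43.2

43.2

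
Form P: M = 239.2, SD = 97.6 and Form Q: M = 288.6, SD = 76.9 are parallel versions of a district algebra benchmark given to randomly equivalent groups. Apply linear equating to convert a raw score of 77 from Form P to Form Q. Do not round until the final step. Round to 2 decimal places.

160.80

Linear equating: y = (SD_Y/SD_X)(x − M_X) + M_Y
y = (76.9/97.6)(77 − 239.2) + 288.6
y = 0.787910 × -162.2 + 288.6 = -127.7990 + 288.6 = 160.80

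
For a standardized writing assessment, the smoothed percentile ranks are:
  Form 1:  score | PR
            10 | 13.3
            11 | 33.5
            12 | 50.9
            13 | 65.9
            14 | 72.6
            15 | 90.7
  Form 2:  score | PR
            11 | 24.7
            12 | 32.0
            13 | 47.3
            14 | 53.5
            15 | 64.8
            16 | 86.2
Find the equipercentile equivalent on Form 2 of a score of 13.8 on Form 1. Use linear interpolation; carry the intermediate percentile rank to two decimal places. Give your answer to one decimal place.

PR of 13.8 on Form 1: 65.9 + (13.8 − 13)/(14 − 13) × (72.6 − 65.9) = 71.26
On Form 2, PR 71.26 falls between score 15 (PR 64.8) and 16 (PR 86.2).
Interpolate: 15 + (71.26 − 64.8)/(86.2 − 64.8) × (16 − 15) = 15.3

15.3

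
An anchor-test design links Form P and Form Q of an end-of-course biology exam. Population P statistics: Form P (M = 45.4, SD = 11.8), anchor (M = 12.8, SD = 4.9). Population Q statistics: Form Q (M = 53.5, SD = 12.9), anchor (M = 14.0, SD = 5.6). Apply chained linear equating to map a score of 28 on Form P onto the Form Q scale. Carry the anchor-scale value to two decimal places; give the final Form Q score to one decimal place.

Form P → anchor (Population P): v = (4.9/11.8)(28 − 45.4) + 12.8 = 5.57
anchor → Form Q (Population Q): y = (12.9/5.6)(5.57 − 14.0) + 53.5 = 34.1

34.1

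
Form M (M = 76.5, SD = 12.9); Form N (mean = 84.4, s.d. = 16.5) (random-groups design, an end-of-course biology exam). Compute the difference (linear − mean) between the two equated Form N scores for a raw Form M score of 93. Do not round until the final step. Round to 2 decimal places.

4.60

Mean-equated: 93 + (84.4 − 76.5) = 100.90
Linear-equated: (16.5/12.9)(93 − 76.5) + 84.4 = 105.505
Difference = 105.505 − 100.90 = 4.60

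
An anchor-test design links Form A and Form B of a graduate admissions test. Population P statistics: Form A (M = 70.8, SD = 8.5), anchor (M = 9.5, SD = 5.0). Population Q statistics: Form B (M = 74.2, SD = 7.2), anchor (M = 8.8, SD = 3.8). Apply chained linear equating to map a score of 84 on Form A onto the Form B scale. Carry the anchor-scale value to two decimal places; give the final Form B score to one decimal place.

Form A → anchor (Population P): v = (5.0/8.5)(84 − 70.8) + 9.5 = 17.26
anchor → Form B (Population Q): y = (7.2/3.8)(17.26 − 8.8) + 74.2 = 90.2

90.2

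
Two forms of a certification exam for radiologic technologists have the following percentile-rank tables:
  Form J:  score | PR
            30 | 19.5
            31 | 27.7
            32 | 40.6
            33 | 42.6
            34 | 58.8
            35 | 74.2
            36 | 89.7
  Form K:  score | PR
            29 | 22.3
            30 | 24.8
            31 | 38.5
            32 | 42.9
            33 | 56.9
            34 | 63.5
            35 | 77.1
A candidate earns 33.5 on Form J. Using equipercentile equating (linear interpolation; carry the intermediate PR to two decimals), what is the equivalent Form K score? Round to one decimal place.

32.6

PR of 33.5 on Form J: 42.6 + (33.5 − 33)/(34 − 33) × (58.8 − 42.6) = 50.70
On Form K, PR 50.70 falls between score 32 (PR 42.9) and 33 (PR 56.9).
Interpolate: 32 + (50.70 − 42.9)/(56.9 − 42.9) × (33 − 32) = 32.6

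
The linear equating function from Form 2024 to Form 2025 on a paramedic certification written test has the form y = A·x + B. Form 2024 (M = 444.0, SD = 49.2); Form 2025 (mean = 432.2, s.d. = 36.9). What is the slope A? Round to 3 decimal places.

A = SD_Y / SD_X = 36.9 / 49.2 = 0.750

0.750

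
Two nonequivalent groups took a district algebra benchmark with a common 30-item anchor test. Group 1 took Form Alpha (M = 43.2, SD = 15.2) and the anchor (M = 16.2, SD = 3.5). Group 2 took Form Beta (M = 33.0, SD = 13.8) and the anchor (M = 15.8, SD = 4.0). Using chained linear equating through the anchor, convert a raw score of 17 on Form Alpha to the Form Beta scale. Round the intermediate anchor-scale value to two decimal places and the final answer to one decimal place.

Form Alpha → anchor (Group 1): v = (3.5/15.2)(17 − 43.2) + 16.2 = 10.17
anchor → Form Beta (Group 2): y = (13.8/4.0)(10.17 − 15.8) + 33.0 = 13.6

13.6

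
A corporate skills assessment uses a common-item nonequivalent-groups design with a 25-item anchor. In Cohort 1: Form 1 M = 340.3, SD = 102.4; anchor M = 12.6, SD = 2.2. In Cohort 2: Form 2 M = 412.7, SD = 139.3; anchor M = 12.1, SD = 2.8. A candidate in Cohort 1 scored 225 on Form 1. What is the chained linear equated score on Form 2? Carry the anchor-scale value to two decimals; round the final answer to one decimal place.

314.2

Form 1 → anchor (Cohort 1): v = (2.2/102.4)(225 − 340.3) + 12.6 = 10.12
anchor → Form 2 (Cohort 2): y = (139.3/2.8)(10.12 − 12.1) + 412.7 = 314.2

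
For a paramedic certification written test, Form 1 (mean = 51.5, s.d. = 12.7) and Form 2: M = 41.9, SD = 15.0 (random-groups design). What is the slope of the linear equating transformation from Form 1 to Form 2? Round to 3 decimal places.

1.181

A = SD_Y / SD_X = 15.0 / 12.7 = 1.181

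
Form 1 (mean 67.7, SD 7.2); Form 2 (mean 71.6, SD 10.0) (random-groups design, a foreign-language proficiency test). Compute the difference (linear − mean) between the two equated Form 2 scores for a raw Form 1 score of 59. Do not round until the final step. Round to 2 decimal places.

-3.38

Mean-equated: 59 + (71.6 − 67.7) = 62.90
Linear-equated: (10.0/7.2)(59 − 67.7) + 71.6 = 59.517
Difference = 59.517 − 62.90 = -3.38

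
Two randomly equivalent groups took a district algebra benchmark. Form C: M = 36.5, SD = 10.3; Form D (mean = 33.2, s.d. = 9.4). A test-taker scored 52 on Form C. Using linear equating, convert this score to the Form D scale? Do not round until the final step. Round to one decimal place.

Linear equating: y = (SD_Y/SD_X)(x − M_X) + M_Y
y = (9.4/10.3)(52 − 36.5) + 33.2
y = 0.912621 × 15.5 + 33.2 = 14.1456 + 33.2 = 47.3

47.3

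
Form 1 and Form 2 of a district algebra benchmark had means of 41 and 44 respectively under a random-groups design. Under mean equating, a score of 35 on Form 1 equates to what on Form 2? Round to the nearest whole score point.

38

Mean equating: y = x + (M_Y − M_X) = 35 + (44 − 41) = 38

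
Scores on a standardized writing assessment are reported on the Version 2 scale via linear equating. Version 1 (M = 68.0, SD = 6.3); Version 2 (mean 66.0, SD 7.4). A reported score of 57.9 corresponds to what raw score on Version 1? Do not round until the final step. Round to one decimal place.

61.1

Invert y = (SD_Y/SD_X)(x − M_X) + M_Y:
x = (SD_X/SD_Y)(y − M_Y) + M_X = (6.3/7.4)(57.9 − 66.0) + 68.0
x = 0.851351 × -8.100 + 68.0 = 61.1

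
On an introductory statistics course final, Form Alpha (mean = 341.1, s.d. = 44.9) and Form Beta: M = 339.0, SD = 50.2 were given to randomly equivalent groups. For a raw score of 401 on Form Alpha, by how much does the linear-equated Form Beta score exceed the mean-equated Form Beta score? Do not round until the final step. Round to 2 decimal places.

Mean-equated: 401 + (339.0 − 341.1) = 398.90
Linear-equated: (50.2/44.9)(401 − 341.1) + 339.0 = 405.971
Difference = 405.971 − 398.90 = 7.07

7.07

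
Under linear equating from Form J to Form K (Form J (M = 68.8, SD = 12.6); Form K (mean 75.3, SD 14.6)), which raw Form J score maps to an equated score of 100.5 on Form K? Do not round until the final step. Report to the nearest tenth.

Invert y = (SD_Y/SD_X)(x − M_X) + M_Y:
x = (SD_X/SD_Y)(y − M_Y) + M_X = (12.6/14.6)(100.5 − 75.3) + 68.8
x = 0.863014 × 25.200 + 68.8 = 90.5

90.5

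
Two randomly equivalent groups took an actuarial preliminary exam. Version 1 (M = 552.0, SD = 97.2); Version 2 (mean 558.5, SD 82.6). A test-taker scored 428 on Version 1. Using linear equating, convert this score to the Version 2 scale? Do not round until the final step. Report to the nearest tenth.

Linear equating: y = (SD_Y/SD_X)(x − M_X) + M_Y
y = (82.6/97.2)(428 − 552.0) + 558.5
y = 0.849794 × -124.0 + 558.5 = -105.3745 + 558.5 = 453.1

453.1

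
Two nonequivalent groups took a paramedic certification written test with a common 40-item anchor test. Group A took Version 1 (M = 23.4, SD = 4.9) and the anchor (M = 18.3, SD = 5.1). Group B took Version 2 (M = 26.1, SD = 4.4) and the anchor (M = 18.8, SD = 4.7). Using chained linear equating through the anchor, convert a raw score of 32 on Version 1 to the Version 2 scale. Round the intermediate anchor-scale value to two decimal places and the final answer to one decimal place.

34.0

Version 1 → anchor (Group A): v = (5.1/4.9)(32 − 23.4) + 18.3 = 27.25
anchor → Version 2 (Group B): y = (4.4/4.7)(27.25 − 18.8) + 26.1 = 34.0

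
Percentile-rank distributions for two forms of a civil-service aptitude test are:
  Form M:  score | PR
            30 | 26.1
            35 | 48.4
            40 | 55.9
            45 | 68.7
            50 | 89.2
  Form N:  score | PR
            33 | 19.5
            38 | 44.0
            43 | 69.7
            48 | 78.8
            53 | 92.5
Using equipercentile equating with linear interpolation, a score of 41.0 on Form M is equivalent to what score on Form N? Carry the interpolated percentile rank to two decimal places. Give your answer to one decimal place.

40.8

PR of 41.0 on Form M: 55.9 + (41.0 − 40)/(45 − 40) × (68.7 − 55.9) = 58.46
On Form N, PR 58.46 falls between score 38 (PR 44.0) and 43 (PR 69.7).
Interpolate: 38 + (58.46 − 44.0)/(69.7 − 44.0) × (43 − 38) = 40.8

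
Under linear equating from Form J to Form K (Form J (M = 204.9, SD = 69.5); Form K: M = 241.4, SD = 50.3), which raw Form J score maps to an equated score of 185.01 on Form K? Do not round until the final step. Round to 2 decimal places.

Invert y = (SD_Y/SD_X)(x − M_X) + M_Y:
x = (SD_X/SD_Y)(y − M_Y) + M_X = (69.5/50.3)(185.01 − 241.4) + 204.9
x = 1.381710 × -56.390 + 204.9 = 126.99

126.99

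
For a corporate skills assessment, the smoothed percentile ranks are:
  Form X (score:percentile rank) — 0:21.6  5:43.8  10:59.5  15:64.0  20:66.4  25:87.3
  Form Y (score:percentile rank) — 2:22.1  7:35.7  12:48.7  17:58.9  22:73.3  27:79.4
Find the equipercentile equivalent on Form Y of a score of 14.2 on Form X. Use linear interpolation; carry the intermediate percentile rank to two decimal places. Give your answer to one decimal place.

18.5

PR of 14.2 on Form X: 59.5 + (14.2 − 10)/(15 − 10) × (64.0 − 59.5) = 63.28
On Form Y, PR 63.28 falls between score 17 (PR 58.9) and 22 (PR 73.3).
Interpolate: 17 + (63.28 − 58.9)/(73.3 − 58.9) × (22 − 17) = 18.5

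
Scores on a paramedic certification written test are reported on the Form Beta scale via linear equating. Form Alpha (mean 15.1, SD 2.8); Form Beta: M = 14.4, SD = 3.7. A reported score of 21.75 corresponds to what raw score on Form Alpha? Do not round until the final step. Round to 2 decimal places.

20.66

Invert y = (SD_Y/SD_X)(x − M_X) + M_Y:
x = (SD_X/SD_Y)(y − M_Y) + M_X = (2.8/3.7)(21.75 − 14.4) + 15.1
x = 0.756757 × 7.350 + 15.1 = 20.66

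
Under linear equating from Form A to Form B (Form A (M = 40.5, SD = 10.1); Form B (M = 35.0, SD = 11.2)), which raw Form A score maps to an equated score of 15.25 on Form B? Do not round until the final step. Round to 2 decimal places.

22.69

Invert y = (SD_Y/SD_X)(x − M_X) + M_Y:
x = (SD_X/SD_Y)(y − M_Y) + M_X = (10.1/11.2)(15.25 − 35.0) + 40.5
x = 0.901786 × -19.750 + 40.5 = 22.69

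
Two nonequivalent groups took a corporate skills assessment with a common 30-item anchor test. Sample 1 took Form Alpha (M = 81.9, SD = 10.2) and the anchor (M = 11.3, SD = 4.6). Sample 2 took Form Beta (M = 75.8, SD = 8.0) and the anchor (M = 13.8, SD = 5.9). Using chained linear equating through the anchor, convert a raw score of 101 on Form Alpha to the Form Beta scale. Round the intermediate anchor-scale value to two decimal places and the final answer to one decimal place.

Form Alpha → anchor (Sample 1): v = (4.6/10.2)(101 − 81.9) + 11.3 = 19.91
anchor → Form Beta (Sample 2): y = (8.0/5.9)(19.91 − 13.8) + 75.8 = 84.1

84.1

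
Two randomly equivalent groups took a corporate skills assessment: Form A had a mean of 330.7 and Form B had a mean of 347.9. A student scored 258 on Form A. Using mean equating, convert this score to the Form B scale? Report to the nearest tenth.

275.2

Mean equating: y = x + (M_Y − M_X) = 258 + (347.9 − 330.7) = 275.2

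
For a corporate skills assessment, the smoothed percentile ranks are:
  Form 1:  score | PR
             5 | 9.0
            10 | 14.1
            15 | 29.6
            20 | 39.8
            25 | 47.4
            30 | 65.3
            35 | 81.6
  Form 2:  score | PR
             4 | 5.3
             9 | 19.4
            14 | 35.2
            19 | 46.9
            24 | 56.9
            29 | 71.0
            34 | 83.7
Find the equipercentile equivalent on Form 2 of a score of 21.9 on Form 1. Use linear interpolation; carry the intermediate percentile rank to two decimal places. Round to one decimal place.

17.2

PR of 21.9 on Form 1: 39.8 + (21.9 − 20)/(25 − 20) × (47.4 − 39.8) = 42.69
On Form 2, PR 42.69 falls between score 14 (PR 35.2) and 19 (PR 46.9).
Interpolate: 14 + (42.69 − 35.2)/(46.9 − 35.2) × (19 − 14) = 17.2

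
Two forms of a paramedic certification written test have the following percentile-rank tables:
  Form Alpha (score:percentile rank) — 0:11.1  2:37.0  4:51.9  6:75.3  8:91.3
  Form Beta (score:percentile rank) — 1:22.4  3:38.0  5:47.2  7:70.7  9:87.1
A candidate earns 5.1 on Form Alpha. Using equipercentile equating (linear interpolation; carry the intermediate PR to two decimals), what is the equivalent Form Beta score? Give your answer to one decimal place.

PR of 5.1 on Form Alpha: 51.9 + (5.1 − 4)/(6 − 4) × (75.3 − 51.9) = 64.77
On Form Beta, PR 64.77 falls between score 5 (PR 47.2) and 7 (PR 70.7).
Interpolate: 5 + (64.77 − 47.2)/(70.7 − 47.2) × (7 − 5) = 6.5

6.5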